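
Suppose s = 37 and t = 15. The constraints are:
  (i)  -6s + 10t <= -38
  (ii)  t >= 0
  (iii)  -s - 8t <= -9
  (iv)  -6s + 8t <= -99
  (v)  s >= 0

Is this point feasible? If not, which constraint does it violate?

feasible

(i): -72 ≤ -38 ✓
(ii): 15 ≥ 0 ✓
(iii): -157 ≤ -9 ✓
(iv): -102 ≤ -99 ✓
(v): 37 ≥ 0 ✓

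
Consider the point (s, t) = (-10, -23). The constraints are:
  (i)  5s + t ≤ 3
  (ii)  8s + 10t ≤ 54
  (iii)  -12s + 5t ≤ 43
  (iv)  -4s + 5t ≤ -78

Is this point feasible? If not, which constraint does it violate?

not feasible — violates (iv)

Constraint (iv): -4s + 5t = -75, which is not ≤ -78. All other constraints are satisfied.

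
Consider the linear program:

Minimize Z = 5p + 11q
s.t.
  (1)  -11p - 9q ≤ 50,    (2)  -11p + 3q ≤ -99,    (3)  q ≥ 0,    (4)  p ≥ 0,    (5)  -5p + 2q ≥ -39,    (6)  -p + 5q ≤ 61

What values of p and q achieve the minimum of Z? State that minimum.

p = 81/7, q = 66/7, minimum Z = 1131/7

Corner points and Z = 5p + 11q:
  (81/7, 66/7) → Z = 1131/7
  (339/26, 385/26) → Z = 2965/13
  (317/23, 344/23) → Z = 5369/23

The optimum lies where -11p + 3q = -99 and -5p + 2q = -39.
Solving simultaneously gives p = 81/7, q = 66/7.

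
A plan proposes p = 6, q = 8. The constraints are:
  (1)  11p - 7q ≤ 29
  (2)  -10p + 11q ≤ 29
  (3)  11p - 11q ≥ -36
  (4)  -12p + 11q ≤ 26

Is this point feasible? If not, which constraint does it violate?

feasible

(1): 10 ≤ 29 ✓
(2): 28 ≤ 29 ✓
(3): -22 ≥ -36 ✓
(4): 16 ≤ 26 ✓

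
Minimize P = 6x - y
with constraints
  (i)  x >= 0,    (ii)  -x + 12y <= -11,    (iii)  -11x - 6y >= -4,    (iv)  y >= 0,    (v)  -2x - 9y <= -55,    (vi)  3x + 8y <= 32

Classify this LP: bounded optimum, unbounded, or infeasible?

The boundaries -2x - 9y = -55 and 3x + 8y = 32 meet at (-152/11, 101/11), but that point violates x ≥ 0. Every candidate vertex is excluded by some other constraint, so the feasible region is empty.

infeasible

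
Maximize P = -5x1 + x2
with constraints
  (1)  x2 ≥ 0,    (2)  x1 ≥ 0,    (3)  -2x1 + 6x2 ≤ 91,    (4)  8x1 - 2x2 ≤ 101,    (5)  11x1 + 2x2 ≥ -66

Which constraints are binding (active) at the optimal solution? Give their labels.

Feasible corners and P = -5x1 + x2:
  (0, 0) → P = 0
  (101/8, 0) → P = -505/8
  (0, 91/6) → P = 91/6
  (197/11, 465/22) → P = -1505/22

The maximum is at (0, 91/6). Substituting into each constraint, equality holds for (2) and (3); the remaining constraints have slack.

(2) and (3)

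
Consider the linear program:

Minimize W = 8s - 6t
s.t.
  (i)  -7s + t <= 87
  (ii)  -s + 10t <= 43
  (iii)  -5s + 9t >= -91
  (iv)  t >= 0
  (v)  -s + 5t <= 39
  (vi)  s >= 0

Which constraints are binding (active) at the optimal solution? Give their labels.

(ii) and (vi)

Vertices and W = 8s - 6t:
  (1297/41, 306/41) → W = 8540/41
  (0, 43/10) → W = -129/5
  (91/5, 0) → W = 728/5
  (0, 0) → W = 0

The minimum is at (0, 43/10). Substituting into each constraint, equality holds for (ii) and (vi); the remaining constraints have slack.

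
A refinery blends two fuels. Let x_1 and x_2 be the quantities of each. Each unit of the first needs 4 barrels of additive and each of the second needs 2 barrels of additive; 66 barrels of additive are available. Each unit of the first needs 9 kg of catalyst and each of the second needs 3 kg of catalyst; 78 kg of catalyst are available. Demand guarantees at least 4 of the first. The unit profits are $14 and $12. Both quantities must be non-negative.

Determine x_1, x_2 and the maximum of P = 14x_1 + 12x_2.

Extreme points and P = 14x_1 + 12x_2:
  (26/3, 0) → P = 364/3
  (4, 0) → P = 56
  (4, 14) → P = 224

The optimum lies where 9x_1 + 3x_2 = 78 and x_1 = 4.
Solving simultaneously gives x_1 = 4, x_2 = 14.

x_1 = 4, x_2 = 14, maximum P = 224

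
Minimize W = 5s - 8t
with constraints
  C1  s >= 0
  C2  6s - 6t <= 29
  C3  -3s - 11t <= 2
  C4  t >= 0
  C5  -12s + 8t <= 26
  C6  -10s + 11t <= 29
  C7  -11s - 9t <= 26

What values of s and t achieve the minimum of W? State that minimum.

s = 493/6, t = 232/3, minimum W = -1247/6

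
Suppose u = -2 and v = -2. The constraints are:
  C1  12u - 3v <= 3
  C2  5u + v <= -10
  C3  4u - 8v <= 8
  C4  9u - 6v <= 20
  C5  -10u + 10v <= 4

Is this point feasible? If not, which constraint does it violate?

feasible

C1: -18 ≤ 3 ✓
C2: -12 ≤ -10 ✓
C3: 8 ≤ 8 ✓
C4: -6 ≤ 20 ✓
C5: 0 ≤ 4 ✓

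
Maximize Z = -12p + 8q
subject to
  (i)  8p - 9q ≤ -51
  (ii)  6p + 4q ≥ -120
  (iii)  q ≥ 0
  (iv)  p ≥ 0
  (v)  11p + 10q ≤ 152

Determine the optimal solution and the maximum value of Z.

Extreme points and Z = -12p + 8q:
  (0, 17/3) → Z = 136/3
  (858/179, 1777/179) → Z = 3920/179
  (0, 76/5) → Z = 608/5

The optimum lies where p = 0 and 11p + 10q = 152.
Solving simultaneously gives p = 0, q = 76/5.

p = 0, q = 76/5, maximum Z = 608/5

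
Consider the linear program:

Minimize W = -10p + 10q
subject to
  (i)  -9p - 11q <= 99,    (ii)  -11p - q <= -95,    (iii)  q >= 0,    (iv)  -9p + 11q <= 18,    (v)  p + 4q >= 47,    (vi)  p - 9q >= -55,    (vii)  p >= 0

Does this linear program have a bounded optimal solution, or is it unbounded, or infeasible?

From the feasible point (47, 0), moving in the direction (1, 0) keeps every constraint satisfied while W decreases without bound.

unbounded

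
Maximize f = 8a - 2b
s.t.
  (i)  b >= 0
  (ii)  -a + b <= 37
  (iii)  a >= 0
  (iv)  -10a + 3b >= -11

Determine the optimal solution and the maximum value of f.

Vertices and f = 8a - 2b:
  (0, 0) → f = 0
  (11/10, 0) → f = 44/5
  (0, 37) → f = -74
  (122/7, 381/7) → f = 214/7

The optimum lies where -a + b = 37 and -10a + 3b = -11.
Solving simultaneously gives a = 122/7, b = 381/7.

a = 122/7, b = 381/7, maximum f = 214/7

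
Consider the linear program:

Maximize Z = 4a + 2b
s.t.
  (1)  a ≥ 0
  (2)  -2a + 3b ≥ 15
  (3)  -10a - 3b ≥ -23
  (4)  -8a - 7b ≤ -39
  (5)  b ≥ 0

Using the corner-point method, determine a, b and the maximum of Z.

a = 0, b = 23/3, maximum Z = 46/3

Extreme points and Z = 4a + 2b:
  (0, 23/3) → Z = 46/3
  (0, 39/7) → Z = 78/7
  (2/3, 49/9) → Z = 122/9
  (6/19, 99/19) → Z = 222/19

The binding constraints are a = 0 and -10a - 3b = -23.
Solving simultaneously gives a = 0, b = 23/3.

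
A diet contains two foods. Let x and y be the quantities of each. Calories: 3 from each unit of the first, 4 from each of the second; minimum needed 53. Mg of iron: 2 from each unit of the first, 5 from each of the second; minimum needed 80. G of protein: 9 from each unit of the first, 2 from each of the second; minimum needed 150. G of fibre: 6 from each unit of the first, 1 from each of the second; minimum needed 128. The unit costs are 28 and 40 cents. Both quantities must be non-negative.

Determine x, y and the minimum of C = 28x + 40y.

Corner points and C = 28x + 40y:
  (0, 128) → C = 5120
  (40, 0) → C = 1120
  (20, 8) → C = 880
The feasible region is unbounded (it extends along (0, 1), (1, 0)), but C strictly increases along every unbounded feasible direction, so there is no improving ray and the minimum is attained at a vertex.

x = 20, y = 8, minimum C = 880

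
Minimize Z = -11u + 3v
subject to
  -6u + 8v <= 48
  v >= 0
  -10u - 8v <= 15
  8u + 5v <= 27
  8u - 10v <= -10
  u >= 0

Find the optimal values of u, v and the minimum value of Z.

Feasible corners and Z = -11u + 3v:
  (11/6, 37/15) → Z = -383/30
  (0, 27/5) → Z = 81/5
  (0, 1) → Z = 3

The optimum lies where 8u + 5v = 27 and 8u - 10v = -10.
Solving simultaneously gives u = 11/6, v = 37/15.

u = 11/6, v = 37/15, minimum Z = -383/30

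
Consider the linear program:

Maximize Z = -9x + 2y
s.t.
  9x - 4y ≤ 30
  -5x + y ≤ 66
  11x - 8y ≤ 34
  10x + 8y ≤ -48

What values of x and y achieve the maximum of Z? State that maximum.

Feasible corners and Z = -9x + 2y:
  (-562/29, -896/29) → Z = 3266/29
  (-288/25, 42/5) → Z = 3012/25
  (-2/3, -31/6) → Z = -13/3

The binding constraints are -5x + y = 66 and 10x + 8y = -48.
Solving simultaneously gives x = -288/25, y = 42/5.

x = -288/25, y = 42/5, maximum Z = 3012/25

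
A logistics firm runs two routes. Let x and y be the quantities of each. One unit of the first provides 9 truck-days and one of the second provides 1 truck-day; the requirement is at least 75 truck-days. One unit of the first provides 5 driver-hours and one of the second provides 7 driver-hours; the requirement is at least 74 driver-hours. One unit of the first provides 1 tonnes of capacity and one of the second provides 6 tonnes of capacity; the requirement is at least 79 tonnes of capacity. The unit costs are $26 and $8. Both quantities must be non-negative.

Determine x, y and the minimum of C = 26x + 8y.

Corner points and C = 26x + 8y:
  (0, 75) → C = 600
  (79, 0) → C = 2054
  (7, 12) → C = 278
The feasible region is unbounded (it extends along (0, 1), (1, 0)), but C strictly increases along every unbounded feasible direction, so there is no improving ray and the minimum is attained at a vertex.

At the optimal vertex, 9x + y = 75 and x + 6y = 79.
Solving simultaneously gives x = 7, y = 12.

x = 7, y = 12, minimum C = 278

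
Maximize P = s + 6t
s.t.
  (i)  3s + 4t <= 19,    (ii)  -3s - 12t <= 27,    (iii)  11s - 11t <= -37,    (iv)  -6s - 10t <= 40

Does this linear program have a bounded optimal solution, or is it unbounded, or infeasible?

unbounded

From the feasible point (61/77, 320/77), moving in the direction (-4, 3) keeps every constraint satisfied while P increases without bound.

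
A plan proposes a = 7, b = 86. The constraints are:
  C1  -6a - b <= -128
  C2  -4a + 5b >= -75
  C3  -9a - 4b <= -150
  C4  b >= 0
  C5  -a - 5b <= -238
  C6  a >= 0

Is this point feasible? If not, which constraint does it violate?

C1: -128 ≤ -128 ✓
C2: 402 ≥ -75 ✓
C3: -407 ≤ -150 ✓
C4: 86 ≥ 0 ✓
C5: -437 ≤ -238 ✓
C6: 7 ≥ 0 ✓

feasible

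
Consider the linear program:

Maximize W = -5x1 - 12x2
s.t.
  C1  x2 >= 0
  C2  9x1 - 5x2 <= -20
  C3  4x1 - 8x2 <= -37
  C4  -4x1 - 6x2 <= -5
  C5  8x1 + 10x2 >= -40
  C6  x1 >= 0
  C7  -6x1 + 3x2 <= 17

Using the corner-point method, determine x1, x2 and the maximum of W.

x1 = 0, x2 = 37/8, maximum W = -111/2

Corner points and W = -5x1 - 12x2:
  (25/52, 253/52) → W = -3161/52
  (0, 37/8) → W = -111/2
  (0, 17/3) → W = -68
The feasible region is unbounded (it extends along (1, 2), (5, 9)), but W strictly decreases along every unbounded feasible direction, so there is no improving ray and the maximum is attained at a vertex.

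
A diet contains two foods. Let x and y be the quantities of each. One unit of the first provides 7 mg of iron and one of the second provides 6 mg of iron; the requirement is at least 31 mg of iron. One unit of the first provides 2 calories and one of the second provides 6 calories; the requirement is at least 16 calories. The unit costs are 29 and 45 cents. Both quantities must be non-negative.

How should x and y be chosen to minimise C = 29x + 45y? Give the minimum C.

Feasible corners and C = 29x + 45y:
  (0, 31/6) → C = 465/2
  (8, 0) → C = 232
  (3, 5/3) → C = 162
The feasible region is unbounded (it extends along (0, 1), (1, 0)), but C strictly increases along every unbounded feasible direction, so there is no improving ray and the minimum is attained at a vertex.

The optimum lies where 7x + 6y = 31 and 2x + 6y = 16.
Solving simultaneously gives x = 3, y = 5/3.

x = 3, y = 5/3, minimum C = 162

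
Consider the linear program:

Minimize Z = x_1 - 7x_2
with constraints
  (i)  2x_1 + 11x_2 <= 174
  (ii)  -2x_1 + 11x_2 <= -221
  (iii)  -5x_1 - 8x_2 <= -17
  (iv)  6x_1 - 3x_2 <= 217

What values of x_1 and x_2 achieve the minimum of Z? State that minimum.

x_1 = 431/15, x_2 = -223/15, minimum Z = 664/5

Extreme points and Z = x_1 - 7x_2:
  (1955/71, -1071/71) → Z = 9452/71
  (431/15, -223/15) → Z = 664/5
  (1787/63, -983/63) → Z = 8668/63

The binding constraints are -2x_1 + 11x_2 = -221 and 6x_1 - 3x_2 = 217.
Solving simultaneously gives x_1 = 431/15, x_2 = -223/15.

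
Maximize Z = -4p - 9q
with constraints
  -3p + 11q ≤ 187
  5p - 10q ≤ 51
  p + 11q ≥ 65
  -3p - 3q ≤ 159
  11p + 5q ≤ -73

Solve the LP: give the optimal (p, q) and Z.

p = -61/2, q = 191/22, maximum Z = 965/22

Corner points and Z = -4p - 9q:
  (-61/2, 191/22) → Z = 965/22
  (-869/68, 919/68) → Z = -4795/68
  (-282/29, 197/29) → Z = -645/29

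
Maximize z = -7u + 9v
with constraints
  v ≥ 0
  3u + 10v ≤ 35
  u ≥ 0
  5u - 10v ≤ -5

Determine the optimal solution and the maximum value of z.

u = 0, v = 7/2, maximum z = 63/2

Feasible corners and z = -7u + 9v:
  (0, 7/2) → z = 63/2
  (15/4, 19/8) → z = -39/8
  (0, 1/2) → z = 9/2

The optimum lies where 3u + 10v = 35 and u = 0.
Solving simultaneously gives u = 0, v = 7/2.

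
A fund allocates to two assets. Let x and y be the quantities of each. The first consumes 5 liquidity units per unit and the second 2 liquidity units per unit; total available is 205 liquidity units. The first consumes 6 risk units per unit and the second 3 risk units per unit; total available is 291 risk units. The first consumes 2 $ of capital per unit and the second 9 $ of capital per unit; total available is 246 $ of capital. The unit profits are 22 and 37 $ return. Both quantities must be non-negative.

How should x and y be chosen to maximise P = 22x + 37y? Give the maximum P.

Extreme points and P = 22x + 37y:
  (0, 0) → P = 0
  (0, 82/3) → P = 3034/3
  (41, 0) → P = 902
  (33, 20) → P = 1466

x = 33, y = 20, maximum P = 1466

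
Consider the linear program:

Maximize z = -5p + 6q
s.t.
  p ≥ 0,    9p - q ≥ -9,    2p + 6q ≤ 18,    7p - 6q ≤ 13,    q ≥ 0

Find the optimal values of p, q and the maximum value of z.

p = 0, q = 3, maximum z = 18

Vertices and z = -5p + 6q:
  (0, 3) → z = 18
  (0, 0) → z = 0
  (31/9, 50/27) → z = -55/9
  (13/7, 0) → z = -65/7

At the optimal vertex, p = 0 and 2p + 6q = 18.
Solving simultaneously gives p = 0, q = 3.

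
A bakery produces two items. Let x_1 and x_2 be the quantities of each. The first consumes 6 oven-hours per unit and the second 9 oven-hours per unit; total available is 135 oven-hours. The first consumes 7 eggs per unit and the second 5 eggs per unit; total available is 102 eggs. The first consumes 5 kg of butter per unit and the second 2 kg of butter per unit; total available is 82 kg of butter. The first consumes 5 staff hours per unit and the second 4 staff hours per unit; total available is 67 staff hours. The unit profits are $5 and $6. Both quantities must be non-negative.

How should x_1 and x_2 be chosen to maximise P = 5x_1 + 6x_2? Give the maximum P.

Vertices and P = 5x_1 + 6x_2:
  (0, 0) → P = 0
  (0, 15) → P = 90
  (67/5, 0) → P = 67
  (3, 13) → P = 93

x_1 = 3, x_2 = 13, maximum P = 93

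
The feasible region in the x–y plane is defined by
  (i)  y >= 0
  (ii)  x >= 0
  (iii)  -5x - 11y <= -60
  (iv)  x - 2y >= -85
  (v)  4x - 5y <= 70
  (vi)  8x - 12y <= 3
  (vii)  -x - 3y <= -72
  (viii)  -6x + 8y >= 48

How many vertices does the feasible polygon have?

Intersecting each pair of boundary lines and keeping only the points that satisfy every inequality leaves:
  (0, 85/2)
  (0, 24)
  (146, 231/2)
  (216/13, 240/13)

4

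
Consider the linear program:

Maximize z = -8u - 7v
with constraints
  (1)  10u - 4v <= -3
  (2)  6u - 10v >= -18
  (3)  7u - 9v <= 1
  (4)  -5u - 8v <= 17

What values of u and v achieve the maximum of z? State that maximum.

u = -157/49, v = -6/49, maximum z = 1298/49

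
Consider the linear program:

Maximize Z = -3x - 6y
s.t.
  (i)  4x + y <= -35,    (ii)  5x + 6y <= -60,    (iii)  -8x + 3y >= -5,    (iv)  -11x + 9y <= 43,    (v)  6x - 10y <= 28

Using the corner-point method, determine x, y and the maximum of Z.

x = -341/28, y = -283/28, maximum Z = 2721/28

Vertices and Z = -3x - 6y:
  (-358/47, -213/47) → Z = 2352/47
  (-7, -7) → Z = 63
  (-341/28, -283/28) → Z = 2721/28

At the optimal vertex, -11x + 9y = 43 and 6x - 10y = 28.
Solving simultaneously gives x = -341/28, y = -283/28.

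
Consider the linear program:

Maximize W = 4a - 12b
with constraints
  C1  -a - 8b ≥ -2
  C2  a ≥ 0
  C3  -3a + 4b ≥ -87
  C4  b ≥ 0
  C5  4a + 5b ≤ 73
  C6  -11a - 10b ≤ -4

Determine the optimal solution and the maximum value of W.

Corner points and W = 4a - 12b:
  (2, 0) → W = 8
  (2/13, 3/13) → W = -28/13
  (4/11, 0) → W = 16/11

a = 2, b = 0, maximum W = 8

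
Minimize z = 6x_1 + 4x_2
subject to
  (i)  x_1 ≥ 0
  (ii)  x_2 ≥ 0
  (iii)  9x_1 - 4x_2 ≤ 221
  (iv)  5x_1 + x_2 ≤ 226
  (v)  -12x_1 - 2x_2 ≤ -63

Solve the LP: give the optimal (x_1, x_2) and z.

Vertices and z = 6x_1 + 4x_2:
  (0, 226) → z = 904
  (0, 63/2) → z = 126
  (221/9, 0) → z = 442/3
  (21/4, 0) → z = 63/2
  (1125/29, 929/29) → z = 10466/29

x_1 = 21/4, x_2 = 0, minimum z = 63/2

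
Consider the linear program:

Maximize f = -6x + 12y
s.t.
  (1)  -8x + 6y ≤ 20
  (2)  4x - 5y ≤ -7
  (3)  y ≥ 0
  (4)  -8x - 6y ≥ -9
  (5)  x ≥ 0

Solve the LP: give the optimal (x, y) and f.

Corner points and f = -6x + 12y:
  (3/64, 23/16) → f = 543/32
  (0, 7/5) → f = 84/5
  (0, 3/2) → f = 18

The optimum lies where -8x - 6y = -9 and x = 0.
Solving simultaneously gives x = 0, y = 3/2.

x = 0, y = 3/2, maximum f = 18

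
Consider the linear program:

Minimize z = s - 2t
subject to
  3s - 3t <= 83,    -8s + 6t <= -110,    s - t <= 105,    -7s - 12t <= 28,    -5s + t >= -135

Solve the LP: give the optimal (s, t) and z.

Vertices and z = s - 2t:
  (16, -35/3) → z = 118/3
  (161/6, -5/6) → z = 57/2
  (192/23, -497/69) → z = 1570/69
  (350/11, 265/11) → z = -180/11

s = 350/11, t = 265/11, minimum z = -180/11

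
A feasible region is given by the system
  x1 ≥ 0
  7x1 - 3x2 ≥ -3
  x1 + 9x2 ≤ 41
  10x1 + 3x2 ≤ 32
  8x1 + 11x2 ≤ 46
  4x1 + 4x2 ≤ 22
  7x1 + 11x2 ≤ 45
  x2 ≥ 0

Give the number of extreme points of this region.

5

Intersecting each pair of boundary lines and keeping only the points that satisfy every inequality leaves:
  (0, 1)
  (0, 0)
  (105/101, 346/101)
  (107/43, 102/43)
  (16/5, 0)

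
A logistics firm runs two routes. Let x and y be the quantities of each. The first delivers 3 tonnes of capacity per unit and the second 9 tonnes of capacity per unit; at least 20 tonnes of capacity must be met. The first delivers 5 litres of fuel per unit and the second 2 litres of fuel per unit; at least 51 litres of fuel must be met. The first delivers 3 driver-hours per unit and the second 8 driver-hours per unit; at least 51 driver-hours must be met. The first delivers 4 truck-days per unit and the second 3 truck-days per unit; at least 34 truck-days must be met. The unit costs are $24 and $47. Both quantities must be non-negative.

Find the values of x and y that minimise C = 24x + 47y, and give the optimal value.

Extreme points and C = 24x + 47y:
  (0, 51/2) → C = 2397/2
  (17, 0) → C = 408
  (9, 3) → C = 357
The feasible region is unbounded (it extends along (0, 1), (1, 0)), but C strictly increases along every unbounded feasible direction, so there is no improving ray and the minimum is attained at a vertex.

x = 9, y = 3, minimum C = 357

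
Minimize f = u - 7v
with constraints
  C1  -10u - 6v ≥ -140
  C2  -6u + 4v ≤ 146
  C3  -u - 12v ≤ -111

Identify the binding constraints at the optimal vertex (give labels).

C1 and C2

Extreme points and f = u - 7v:
  (-79/19, 575/19) → f = -216
  (169/19, 485/57) → f = -152/3
  (-327/19, 203/19) → f = -92

The minimum is at (-79/19, 575/19). Substituting into each constraint, equality holds for C1 and C2; the remaining constraints have slack.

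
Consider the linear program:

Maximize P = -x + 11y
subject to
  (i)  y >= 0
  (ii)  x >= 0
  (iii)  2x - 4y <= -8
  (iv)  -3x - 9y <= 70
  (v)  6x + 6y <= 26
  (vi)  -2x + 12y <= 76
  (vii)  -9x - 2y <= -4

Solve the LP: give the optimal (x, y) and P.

x = 0, y = 13/3, maximum P = 143/3

Feasible corners and P = -x + 11y:
  (0, 2) → P = 22
  (0, 13/3) → P = 143/3
  (14/9, 25/9) → P = 29

The optimum lies where x = 0 and 6x + 6y = 26.
Solving simultaneously gives x = 0, y = 13/3.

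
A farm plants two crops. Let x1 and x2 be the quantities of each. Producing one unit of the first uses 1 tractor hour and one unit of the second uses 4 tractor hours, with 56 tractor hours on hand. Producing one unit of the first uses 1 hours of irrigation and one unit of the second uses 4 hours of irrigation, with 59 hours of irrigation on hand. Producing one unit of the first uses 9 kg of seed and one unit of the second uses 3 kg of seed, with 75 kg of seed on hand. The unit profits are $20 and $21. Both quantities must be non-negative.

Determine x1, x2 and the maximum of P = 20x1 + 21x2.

Feasible corners and P = 20x1 + 21x2:
  (0, 0) → P = 0
  (0, 14) → P = 294
  (25/3, 0) → P = 500/3
  (4, 13) → P = 353

x1 = 4, x2 = 13, maximum P = 353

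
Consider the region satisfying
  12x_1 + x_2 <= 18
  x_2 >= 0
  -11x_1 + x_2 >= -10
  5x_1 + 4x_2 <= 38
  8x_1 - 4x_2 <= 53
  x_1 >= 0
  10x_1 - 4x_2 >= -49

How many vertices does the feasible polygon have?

The feasible vertices (each the meet of two boundaries and inside every other half-plane) are:
  (28/23, 78/23)
  (34/43, 366/43)
  (10/11, 0)
  (0, 0)
  (0, 19/2)

5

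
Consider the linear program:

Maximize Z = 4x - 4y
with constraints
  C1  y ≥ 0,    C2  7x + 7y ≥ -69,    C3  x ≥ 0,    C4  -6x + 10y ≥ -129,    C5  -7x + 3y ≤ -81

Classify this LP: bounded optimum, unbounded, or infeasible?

From the feasible point (43/2, 0), moving in the direction (10, 6) keeps every constraint satisfied while Z increases without bound.

unbounded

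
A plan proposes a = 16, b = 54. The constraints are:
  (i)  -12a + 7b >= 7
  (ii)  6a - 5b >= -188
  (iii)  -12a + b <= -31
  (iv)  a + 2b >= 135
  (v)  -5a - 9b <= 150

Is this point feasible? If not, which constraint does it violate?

Constraint (iv): a + 2b = 124, which is not ≥ 135. All other constraints are satisfied.

not feasible — violates (iv)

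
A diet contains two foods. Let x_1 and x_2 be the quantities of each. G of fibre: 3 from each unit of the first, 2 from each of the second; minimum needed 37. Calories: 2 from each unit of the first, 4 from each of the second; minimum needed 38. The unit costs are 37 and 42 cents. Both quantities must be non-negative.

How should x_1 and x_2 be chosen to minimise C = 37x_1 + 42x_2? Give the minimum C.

x_1 = 9, x_2 = 5, minimum C = 543

Feasible corners and C = 37x_1 + 42x_2:
  (0, 37/2) → C = 777
  (19, 0) → C = 703
  (9, 5) → C = 543
The feasible region is unbounded (it extends along (0, 1), (1, 0)), but C strictly increases along every unbounded feasible direction, so there is no improving ray and the minimum is attained at a vertex.

At the optimal vertex, 3x_1 + 2x_2 = 37 and 2x_1 + 4x_2 = 38.
Solving simultaneously gives x_1 = 9, x_2 = 5.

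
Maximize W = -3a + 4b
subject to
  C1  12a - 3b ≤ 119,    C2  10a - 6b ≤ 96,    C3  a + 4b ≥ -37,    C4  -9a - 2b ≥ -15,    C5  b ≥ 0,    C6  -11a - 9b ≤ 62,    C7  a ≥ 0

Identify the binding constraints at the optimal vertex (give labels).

C4 and C7

Vertices and W = -3a + 4b:
  (5/3, 0) → W = -5
  (0, 15/2) → W = 30
  (0, 0) → W = 0

The maximum is at (0, 15/2). Substituting into each constraint, equality holds for C4 and C7; the remaining constraints have slack.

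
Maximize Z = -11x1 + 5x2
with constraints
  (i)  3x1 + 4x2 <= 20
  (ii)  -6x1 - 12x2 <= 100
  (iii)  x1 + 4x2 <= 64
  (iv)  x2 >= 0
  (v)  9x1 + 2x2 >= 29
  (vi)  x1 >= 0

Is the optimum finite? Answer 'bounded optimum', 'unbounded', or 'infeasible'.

Corner points and Z = -11x1 + 5x2:
  (20/3, 0) → Z = -220/3
  (38/15, 31/10) → Z = -371/30
  (29/9, 0) → Z = -319/9
The feasible region has finitely many vertices and no improving ray; the maximum is -371/30 at (38/15, 31/10).

bounded optimum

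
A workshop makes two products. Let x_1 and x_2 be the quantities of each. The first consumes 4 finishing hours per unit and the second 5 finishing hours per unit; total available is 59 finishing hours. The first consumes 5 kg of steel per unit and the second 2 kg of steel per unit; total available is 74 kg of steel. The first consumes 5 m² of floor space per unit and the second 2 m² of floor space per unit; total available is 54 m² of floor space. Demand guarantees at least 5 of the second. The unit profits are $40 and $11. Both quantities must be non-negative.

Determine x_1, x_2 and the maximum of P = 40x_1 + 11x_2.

x_1 = 17/2, x_2 = 5, maximum P = 395

At the optimal vertex, 4x_1 + 5x_2 = 59 and x_2 = 5.
Solving simultaneously gives x_1 = 17/2, x_2 = 5.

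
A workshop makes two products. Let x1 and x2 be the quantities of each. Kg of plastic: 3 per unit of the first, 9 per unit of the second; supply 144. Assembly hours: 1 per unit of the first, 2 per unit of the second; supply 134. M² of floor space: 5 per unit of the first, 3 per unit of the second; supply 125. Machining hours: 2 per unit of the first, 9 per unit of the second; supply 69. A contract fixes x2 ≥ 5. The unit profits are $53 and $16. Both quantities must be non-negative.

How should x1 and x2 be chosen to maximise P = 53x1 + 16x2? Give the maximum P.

Extreme points and P = 53x1 + 16x2:
  (0, 23/3) → P = 368/3
  (0, 5) → P = 80
  (12, 5) → P = 716

The binding constraints are 2x1 + 9x2 = 69 and x2 = 5.
Solving simultaneously gives x1 = 12, x2 = 5.

x1 = 12, x2 = 5, maximum P = 716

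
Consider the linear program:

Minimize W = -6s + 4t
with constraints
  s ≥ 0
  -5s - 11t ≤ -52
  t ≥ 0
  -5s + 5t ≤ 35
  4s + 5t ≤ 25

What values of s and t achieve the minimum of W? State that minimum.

Extreme points and W = -6s + 4t:
  (0, 52/11) → W = 208/11
  (0, 5) → W = 20
  (15/19, 83/19) → W = 242/19

s = 15/19, t = 83/19, minimum W = 242/19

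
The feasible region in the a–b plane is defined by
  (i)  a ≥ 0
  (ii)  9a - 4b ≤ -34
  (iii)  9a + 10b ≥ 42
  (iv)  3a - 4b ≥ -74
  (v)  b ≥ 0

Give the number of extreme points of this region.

Pairwise boundary intersections that survive every other constraint:
  (0, 17/2)
  (0, 37/2)
  (20/3, 47/2)

3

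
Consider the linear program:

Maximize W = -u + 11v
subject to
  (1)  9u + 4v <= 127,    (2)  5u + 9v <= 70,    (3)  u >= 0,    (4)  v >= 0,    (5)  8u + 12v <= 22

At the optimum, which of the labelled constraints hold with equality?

(3) and (5)

Feasible corners and W = -u + 11v:
  (0, 0) → W = 0
  (0, 11/6) → W = 121/6
  (11/4, 0) → W = -11/4

The maximum is at (0, 11/6). Substituting into each constraint, equality holds for (3) and (5); the remaining constraints have slack.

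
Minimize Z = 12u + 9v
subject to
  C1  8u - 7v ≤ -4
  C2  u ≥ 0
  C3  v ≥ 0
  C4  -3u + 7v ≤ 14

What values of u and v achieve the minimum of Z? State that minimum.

Corner points and Z = 12u + 9v:
  (0, 4/7) → Z = 36/7
  (2, 20/7) → Z = 348/7
  (0, 2) → Z = 18

The optimum lies where 8u - 7v = -4 and u = 0.
Solving simultaneously gives u = 0, v = 4/7.

u = 0, v = 4/7, minimum Z = 36/7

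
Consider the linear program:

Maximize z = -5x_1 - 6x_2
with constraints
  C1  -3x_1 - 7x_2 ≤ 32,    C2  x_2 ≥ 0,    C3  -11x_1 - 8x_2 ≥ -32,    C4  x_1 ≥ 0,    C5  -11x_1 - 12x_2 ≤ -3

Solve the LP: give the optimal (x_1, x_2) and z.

Feasible corners and z = -5x_1 - 6x_2:
  (32/11, 0) → z = -160/11
  (3/11, 0) → z = -15/11
  (0, 4) → z = -24
  (0, 1/4) → z = -3/2

The optimum lies where x_2 = 0 and -11x_1 - 12x_2 = -3.
Solving simultaneously gives x_1 = 3/11, x_2 = 0.

x_1 = 3/11, x_2 = 0, maximum z = -15/11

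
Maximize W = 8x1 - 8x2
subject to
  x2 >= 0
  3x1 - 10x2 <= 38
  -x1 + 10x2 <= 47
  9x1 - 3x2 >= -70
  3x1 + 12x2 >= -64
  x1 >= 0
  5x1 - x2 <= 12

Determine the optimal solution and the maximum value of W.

x1 = 12/5, x2 = 0, maximum W = 96/5

Extreme points and W = 8x1 - 8x2:
  (0, 0) → W = 0
  (12/5, 0) → W = 96/5
  (0, 47/10) → W = -188/5
  (167/49, 247/49) → W = -640/49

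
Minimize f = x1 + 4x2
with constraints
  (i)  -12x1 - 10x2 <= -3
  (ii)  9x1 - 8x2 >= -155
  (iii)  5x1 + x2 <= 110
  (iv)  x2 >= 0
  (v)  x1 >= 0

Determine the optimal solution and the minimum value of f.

x1 = 1/4, x2 = 0, minimum f = 1/4

Feasible corners and f = x1 + 4x2:
  (1/4, 0) → f = 1/4
  (0, 3/10) → f = 6/5
  (725/49, 1765/49) → f = 7785/49
  (0, 155/8) → f = 155/2
  (22, 0) → f = 22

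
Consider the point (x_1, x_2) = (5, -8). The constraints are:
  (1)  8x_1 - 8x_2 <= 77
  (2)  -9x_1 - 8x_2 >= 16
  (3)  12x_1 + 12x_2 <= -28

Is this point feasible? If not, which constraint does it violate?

Constraint (1): 8x_1 - 8x_2 = 104, which is not ≤ 77. All other constraints are satisfied.

not feasible — violates (1)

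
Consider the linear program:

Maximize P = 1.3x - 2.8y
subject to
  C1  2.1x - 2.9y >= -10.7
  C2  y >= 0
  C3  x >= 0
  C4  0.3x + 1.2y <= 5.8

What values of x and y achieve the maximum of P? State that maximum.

x = 58/3, y = 0, maximum P = 377/15

Feasible corners and P = 1.3x - 2.8y:
  (0, 107/29) → P = -1498/145
  (398/339, 513/113) → P = -18959/1695
  (0, 0) → P = 0
  (58/3, 0) → P = 377/15

At the optimal vertex, y = 0 and 0.3x + 1.2y = 5.8.
Solving simultaneously gives x = 58/3, y = 0.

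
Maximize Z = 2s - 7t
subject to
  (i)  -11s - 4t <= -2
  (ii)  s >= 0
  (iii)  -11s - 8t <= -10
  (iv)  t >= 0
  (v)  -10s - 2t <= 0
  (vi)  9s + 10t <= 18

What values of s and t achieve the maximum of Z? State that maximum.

s = 2, t = 0, maximum Z = 4

Vertices and Z = 2s - 7t:
  (0, 5/4) → Z = -35/4
  (0, 9/5) → Z = -63/5
  (10/11, 0) → Z = 20/11
  (2, 0) → Z = 4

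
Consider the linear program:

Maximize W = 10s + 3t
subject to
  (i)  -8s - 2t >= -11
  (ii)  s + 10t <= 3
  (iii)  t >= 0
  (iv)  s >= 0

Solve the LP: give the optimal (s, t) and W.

s = 4/3, t = 1/6, maximum W = 83/6

Corner points and W = 10s + 3t:
  (4/3, 1/6) → W = 83/6
  (11/8, 0) → W = 55/4
  (0, 3/10) → W = 9/10
  (0, 0) → W = 0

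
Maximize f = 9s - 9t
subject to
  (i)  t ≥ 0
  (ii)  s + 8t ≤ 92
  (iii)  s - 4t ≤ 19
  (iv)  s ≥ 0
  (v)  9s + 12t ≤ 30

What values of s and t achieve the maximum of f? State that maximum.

s = 10/3, t = 0, maximum f = 30

Corner points and f = 9s - 9t:
  (0, 0) → f = 0
  (10/3, 0) → f = 30
  (0, 5/2) → f = -45/2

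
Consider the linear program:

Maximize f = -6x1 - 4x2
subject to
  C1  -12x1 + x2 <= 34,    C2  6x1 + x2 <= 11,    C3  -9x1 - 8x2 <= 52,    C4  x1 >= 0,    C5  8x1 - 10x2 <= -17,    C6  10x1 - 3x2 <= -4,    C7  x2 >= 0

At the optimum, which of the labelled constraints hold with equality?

C4 and C5

Vertices and f = -6x1 - 4x2:
  (0, 11) → f = -44
  (29/28, 67/14) → f = -355/14
  (0, 17/10) → f = -34/5
  (11/76, 69/38) → f = -309/38

The maximum is at (0, 17/10). Substituting into each constraint, equality holds for C4 and C5; the remaining constraints have slack.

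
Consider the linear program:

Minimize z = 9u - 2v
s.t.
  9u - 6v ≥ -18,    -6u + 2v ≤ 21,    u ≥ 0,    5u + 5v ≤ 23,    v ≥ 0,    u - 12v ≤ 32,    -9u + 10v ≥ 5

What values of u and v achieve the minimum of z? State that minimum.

Extreme points and z = 9u - 2v:
  (0, 3) → z = -6
  (16/25, 99/25) → z = -54/25
  (0, 1/2) → z = -1
  (41/19, 232/95) → z = 1381/95

The binding constraints are 9u - 6v = -18 and u = 0.
Solving simultaneously gives u = 0, v = 3.

u = 0, v = 3, minimum z = -6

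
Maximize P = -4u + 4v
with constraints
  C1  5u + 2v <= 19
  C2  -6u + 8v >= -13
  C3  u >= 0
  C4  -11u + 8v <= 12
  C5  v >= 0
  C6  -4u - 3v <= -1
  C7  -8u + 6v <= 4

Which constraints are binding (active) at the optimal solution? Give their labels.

Vertices and P = -4u + 4v:
  (89/26, 49/52) → P = -129/13
  (53/23, 86/23) → P = 132/23
  (13/6, 0) → P = -26/3
  (0, 1/3) → P = 4/3
  (0, 2/3) → P = 8/3
  (1/4, 0) → P = -1

The maximum is at (53/23, 86/23). Substituting into each constraint, equality holds for C1 and C7; the remaining constraints have slack.

C1 and C7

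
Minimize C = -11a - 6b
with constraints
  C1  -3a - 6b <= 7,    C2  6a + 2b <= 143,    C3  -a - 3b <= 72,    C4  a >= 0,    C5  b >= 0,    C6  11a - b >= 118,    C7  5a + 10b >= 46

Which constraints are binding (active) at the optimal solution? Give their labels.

Vertices and C = -11a - 6b:
  (143/6, 0) → C = -1573/6
  (379/28, 865/28) → C = -1337/4
  (118/11, 0) → C = -118

The minimum is at (379/28, 865/28). Substituting into each constraint, equality holds for C2 and C6; the remaining constraints have slack.

C2 and C6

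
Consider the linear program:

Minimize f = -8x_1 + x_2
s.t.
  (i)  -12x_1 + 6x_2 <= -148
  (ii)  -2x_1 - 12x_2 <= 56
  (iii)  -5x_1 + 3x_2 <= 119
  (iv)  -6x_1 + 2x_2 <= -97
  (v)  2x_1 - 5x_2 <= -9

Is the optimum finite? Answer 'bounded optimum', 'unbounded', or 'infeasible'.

From the feasible point (193, 1084/3), moving in the direction (5, 2) keeps every constraint satisfied while f decreases without bound.

unbounded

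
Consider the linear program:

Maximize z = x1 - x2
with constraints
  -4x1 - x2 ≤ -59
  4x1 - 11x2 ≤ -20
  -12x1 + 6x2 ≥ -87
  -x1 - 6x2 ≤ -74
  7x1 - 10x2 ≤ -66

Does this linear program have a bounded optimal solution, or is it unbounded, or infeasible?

Vertices and z = x1 - x2:
  (524/47, 677/47) → z = -153/47
  (211/13, 467/26) → z = -45/26
The feasible region has finitely many vertices and no improving ray; the maximum is -45/26 at (211/13, 467/26).

bounded optimum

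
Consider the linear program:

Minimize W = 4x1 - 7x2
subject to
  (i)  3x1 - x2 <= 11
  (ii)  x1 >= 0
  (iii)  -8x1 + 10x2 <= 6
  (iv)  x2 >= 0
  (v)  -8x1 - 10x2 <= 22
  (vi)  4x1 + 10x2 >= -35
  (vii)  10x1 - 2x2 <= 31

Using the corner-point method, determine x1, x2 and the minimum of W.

Feasible corners and W = 4x1 - 7x2:
  (0, 3/5) → W = -21/5
  (0, 0) → W = 0
  (23/6, 11/3) → W = -31/3
  (31/10, 0) → W = 62/5

The binding constraints are -8x1 + 10x2 = 6 and 10x1 - 2x2 = 31.
Solving simultaneously gives x1 = 23/6, x2 = 11/3.

x1 = 23/6, x2 = 11/3, minimum W = -31/3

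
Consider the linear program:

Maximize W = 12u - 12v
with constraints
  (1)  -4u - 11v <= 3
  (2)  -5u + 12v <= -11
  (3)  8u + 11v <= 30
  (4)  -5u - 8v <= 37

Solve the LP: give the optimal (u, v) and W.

Corner points and W = 12u - 12v:
  (85/103, -59/103) → W = 1728/103
  (33/4, -36/11) → W = 1521/11
  (481/151, 62/151) → W = 5028/151

The binding constraints are -4u - 11v = 3 and 8u + 11v = 30.
Solving simultaneously gives u = 33/4, v = -36/11.

u = 33/4, v = -36/11, maximum W = 1521/11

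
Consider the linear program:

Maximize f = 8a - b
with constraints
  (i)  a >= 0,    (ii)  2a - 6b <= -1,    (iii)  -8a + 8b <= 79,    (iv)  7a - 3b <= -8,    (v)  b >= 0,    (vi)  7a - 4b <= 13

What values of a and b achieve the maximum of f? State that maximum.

a = 173/32, b = 489/32, maximum f = 895/32

Corner points and f = 8a - b:
  (0, 79/8) → f = -79/8
  (0, 8/3) → f = -8/3
  (173/32, 489/32) → f = 895/32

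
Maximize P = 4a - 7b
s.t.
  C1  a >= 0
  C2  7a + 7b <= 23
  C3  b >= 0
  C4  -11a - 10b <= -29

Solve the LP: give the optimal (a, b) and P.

Corner points and P = 4a - 7b:
  (0, 23/7) → P = -23
  (0, 29/10) → P = -203/10
  (23/7, 0) → P = 92/7
  (29/11, 0) → P = 116/11

a = 23/7, b = 0, maximum P = 92/7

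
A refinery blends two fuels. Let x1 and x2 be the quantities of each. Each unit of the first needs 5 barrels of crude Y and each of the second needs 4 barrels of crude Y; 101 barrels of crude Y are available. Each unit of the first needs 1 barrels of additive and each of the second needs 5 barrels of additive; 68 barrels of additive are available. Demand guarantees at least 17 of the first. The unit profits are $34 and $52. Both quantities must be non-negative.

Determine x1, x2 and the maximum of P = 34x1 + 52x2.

Extreme points and P = 34x1 + 52x2:
  (101/5, 0) → P = 3434/5
  (17, 0) → P = 578
  (17, 4) → P = 786

At the optimal vertex, 5x1 + 4x2 = 101 and x1 = 17.
Solving simultaneously gives x1 = 17, x2 = 4.

x1 = 17, x2 = 4, maximum P = 786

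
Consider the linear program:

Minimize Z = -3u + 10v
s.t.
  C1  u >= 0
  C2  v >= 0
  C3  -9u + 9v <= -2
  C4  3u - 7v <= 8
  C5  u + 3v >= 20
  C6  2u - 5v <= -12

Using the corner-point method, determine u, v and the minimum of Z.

u = 64/11, v = 52/11, minimum Z = 328/11

Corner points and Z = -3u + 10v:
  (31/6, 89/18) → Z = 611/18
  (124, 52) → Z = 148
  (64/11, 52/11) → Z = 328/11
The feasible region is unbounded (it extends along (1, 1), (7, 3)), but Z strictly increases along every unbounded feasible direction, so there is no improving ray and the minimum is attained at a vertex.

The optimum lies where u + 3v = 20 and 2u - 5v = -12.
Solving simultaneously gives u = 64/11, v = 52/11.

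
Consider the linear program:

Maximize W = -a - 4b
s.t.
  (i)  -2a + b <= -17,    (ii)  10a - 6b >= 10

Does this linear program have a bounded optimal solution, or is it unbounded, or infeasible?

unbounded

From the feasible point (46, 75), moving in the direction (-1, -2) keeps every constraint satisfied while W increases without bound.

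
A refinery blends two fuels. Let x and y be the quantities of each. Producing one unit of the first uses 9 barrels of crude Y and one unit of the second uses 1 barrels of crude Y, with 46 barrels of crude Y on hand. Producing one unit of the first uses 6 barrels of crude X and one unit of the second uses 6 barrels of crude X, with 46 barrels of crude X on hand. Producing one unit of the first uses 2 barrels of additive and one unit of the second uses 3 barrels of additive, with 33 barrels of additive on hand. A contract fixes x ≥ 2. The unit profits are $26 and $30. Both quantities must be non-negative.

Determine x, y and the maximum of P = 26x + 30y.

x = 2, y = 17/3, maximum P = 222

Feasible corners and P = 26x + 30y:
  (46/9, 0) → P = 1196/9
  (2, 0) → P = 52
  (115/24, 23/8) → P = 1265/6
  (2, 17/3) → P = 222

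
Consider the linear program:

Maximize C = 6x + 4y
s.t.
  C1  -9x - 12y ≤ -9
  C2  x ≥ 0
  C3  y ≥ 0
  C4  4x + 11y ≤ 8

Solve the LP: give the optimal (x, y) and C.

x = 2, y = 0, maximum C = 12

Corner points and C = 6x + 4y:
  (1, 0) → C = 6
  (1/17, 12/17) → C = 54/17
  (2, 0) → C = 12

At the optimal vertex, y = 0 and 4x + 11y = 8.
Solving simultaneously gives x = 2, y = 0.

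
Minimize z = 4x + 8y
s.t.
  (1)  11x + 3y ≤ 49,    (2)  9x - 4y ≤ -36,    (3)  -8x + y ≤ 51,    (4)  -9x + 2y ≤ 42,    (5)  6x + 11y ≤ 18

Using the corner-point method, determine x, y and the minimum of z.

Extreme points and z = 4x + 8y:
  (-16/3, -3) → z = -136/3
  (-108/41, 126/41) → z = 576/41
  (-142/37, 138/37) → z = 536/37

The binding constraints are 9x - 4y = -36 and -9x + 2y = 42.
Solving simultaneously gives x = -16/3, y = -3.

x = -16/3, y = -3, minimum z = -136/3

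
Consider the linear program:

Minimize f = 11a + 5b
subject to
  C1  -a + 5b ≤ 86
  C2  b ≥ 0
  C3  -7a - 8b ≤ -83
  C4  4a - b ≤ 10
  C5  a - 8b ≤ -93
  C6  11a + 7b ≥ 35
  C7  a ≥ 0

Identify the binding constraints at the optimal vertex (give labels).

Feasible corners and f = 11a + 5b:
  (136/19, 354/19) → f = 3266/19
  (0, 86/5) → f = 86
  (173/31, 382/31) → f = 123
  (0, 93/8) → f = 465/8

The minimum is at (0, 93/8). Substituting into each constraint, equality holds for C5 and C7; the remaining constraints have slack.

C5 and C7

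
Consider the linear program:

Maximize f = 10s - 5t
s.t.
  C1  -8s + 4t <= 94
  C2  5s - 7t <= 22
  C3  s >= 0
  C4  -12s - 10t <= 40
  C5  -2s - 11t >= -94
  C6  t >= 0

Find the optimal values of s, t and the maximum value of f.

Feasible corners and f = 10s - 5t:
  (300/23, 142/23) → f = 2290/23
  (22/5, 0) → f = 44
  (0, 94/11) → f = -470/11
  (0, 0) → f = 0

The optimum lies where 5s - 7t = 22 and -2s - 11t = -94.
Solving simultaneously gives s = 300/23, t = 142/23.

s = 300/23, t = 142/23, maximum f = 2290/23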